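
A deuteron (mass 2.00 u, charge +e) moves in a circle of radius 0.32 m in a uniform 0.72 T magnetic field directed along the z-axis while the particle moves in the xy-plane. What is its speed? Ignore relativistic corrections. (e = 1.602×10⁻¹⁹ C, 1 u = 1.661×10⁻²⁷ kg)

v ≈ 1.1×10⁷ m/s

From |q|vB = mv²/r, v = |q|Br/m.
v = (1.602×10⁻¹⁹)(0.72)(0.32)/3.322×10⁻²⁷ ≈ 1.1×10⁷ m/s.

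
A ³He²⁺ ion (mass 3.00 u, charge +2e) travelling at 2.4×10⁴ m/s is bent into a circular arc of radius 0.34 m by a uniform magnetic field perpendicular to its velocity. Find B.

From |q|vB = mv²/r, B = mv/(|q|r).
B = (4.983×10⁻²⁷)(2.4×10⁴)/((3.204×10⁻¹⁹)(0.34)) ≈ 1.1×10⁻³ T.

B ≈ 1.1×10⁻³ T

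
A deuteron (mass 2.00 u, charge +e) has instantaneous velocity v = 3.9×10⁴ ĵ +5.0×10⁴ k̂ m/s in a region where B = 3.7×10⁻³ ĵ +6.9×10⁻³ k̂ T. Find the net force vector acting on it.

F ≈ (1.35×10⁻¹⁷, 0, 0) N

v×B = (84.1, 0, 0) N/C.
F = q v×B = (1.602×10⁻¹⁹ C)·(84.1, 0, 0) = (1.35×10⁻¹⁷, 0, 0) N.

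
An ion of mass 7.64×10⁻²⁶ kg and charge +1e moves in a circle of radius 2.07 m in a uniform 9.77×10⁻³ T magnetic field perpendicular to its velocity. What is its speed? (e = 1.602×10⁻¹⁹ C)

From |q|vB = mv²/r, v = |q|Br/m.
v = (1.602×10⁻¹⁹)(9.77×10⁻³)(2.07)/7.64×10⁻²⁶ ≈ 4.24×10⁴ m/s.

v ≈ 4.24×10⁴ m/s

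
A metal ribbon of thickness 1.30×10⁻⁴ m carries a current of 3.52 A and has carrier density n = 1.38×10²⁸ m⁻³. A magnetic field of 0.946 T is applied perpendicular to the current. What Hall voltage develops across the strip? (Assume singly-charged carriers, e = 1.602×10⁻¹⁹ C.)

V_H ≈ 1.16×10⁻⁵ V

V_H = IB/(n e t).
V_H = (3.52)(0.946)/((1.38×10²⁸)(1.602×10⁻¹⁹)(1.30×10⁻⁴)) ≈ 1.16×10⁻⁵ V.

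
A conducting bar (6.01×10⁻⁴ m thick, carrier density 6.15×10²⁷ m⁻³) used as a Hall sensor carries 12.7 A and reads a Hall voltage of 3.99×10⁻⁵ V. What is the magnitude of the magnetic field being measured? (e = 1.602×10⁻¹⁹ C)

B ≈ 1.86 T

From V_H = IB/(n e t), B = V_H n e t / I.
B = (3.99×10⁻⁵)(6.15×10²⁷)(1.602×10⁻¹⁹)(6.01×10⁻⁴)/12.7 ≈ 1.86 T.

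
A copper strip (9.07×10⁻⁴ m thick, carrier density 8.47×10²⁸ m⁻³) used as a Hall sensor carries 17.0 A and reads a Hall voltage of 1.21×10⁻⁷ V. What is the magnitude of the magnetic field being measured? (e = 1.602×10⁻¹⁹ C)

B ≈ 0.0876 T

From V_H = IB/(n e t), B = V_H n e t / I.
B = (1.21×10⁻⁷)(8.47×10²⁸)(1.602×10⁻¹⁹)(9.07×10⁻⁴)/17.0 ≈ 0.0876 T.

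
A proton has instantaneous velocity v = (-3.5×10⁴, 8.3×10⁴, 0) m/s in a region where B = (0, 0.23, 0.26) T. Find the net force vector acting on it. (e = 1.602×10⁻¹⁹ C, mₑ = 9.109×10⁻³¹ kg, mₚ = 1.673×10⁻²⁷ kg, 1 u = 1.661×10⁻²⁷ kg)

F ≈ (3.46×10⁻¹⁵, 1.46×10⁻¹⁵, -1.29×10⁻¹⁵) N

v×B = (2.16×10⁴, 9100, -8050) N/C.
F = q v×B = (1.602×10⁻¹⁹ C)·(2.16×10⁴, 9100, -8050) = (3.46×10⁻¹⁵, 1.46×10⁻¹⁵, -1.29×10⁻¹⁵) N.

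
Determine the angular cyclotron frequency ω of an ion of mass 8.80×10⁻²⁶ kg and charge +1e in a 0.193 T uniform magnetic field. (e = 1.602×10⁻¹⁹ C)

ω = |q|B/m.
ω = (1.602×10⁻¹⁹)(0.193)/8.80×10⁻²⁶ ≈ 3.51×10⁵ rad/s.

ω ≈ 3.51×10⁵ rad/s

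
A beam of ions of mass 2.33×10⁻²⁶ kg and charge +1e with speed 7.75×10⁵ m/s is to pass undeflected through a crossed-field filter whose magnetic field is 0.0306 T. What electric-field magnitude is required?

For straight-line motion qE = qvB, so E = vB.
E = 7.75×10⁵ × 0.0306 = 2.37×10⁴ V/m.

E = 2.37×10⁴ V/m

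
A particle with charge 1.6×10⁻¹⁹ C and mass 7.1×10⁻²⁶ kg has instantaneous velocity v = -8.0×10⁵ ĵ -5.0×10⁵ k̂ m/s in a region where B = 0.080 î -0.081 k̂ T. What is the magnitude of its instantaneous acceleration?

|a| ≈ 2.24×10¹¹ m/s²

v×B = (6.48×10⁴, -4.00×10⁴, 6.40×10⁴) N/C.
F = q v×B = (1.6×10⁻¹⁹ C)·(6.48×10⁴, -4.00×10⁴, 6.40×10⁴) = (1.04×10⁻¹⁴, -6.40×10⁻¹⁵, 1.02×10⁻¹⁴) N.
|a| = |F|/m = 1.592×10⁻¹⁴/7.1×10⁻²⁶ ≈ 2.24×10¹¹ m/s².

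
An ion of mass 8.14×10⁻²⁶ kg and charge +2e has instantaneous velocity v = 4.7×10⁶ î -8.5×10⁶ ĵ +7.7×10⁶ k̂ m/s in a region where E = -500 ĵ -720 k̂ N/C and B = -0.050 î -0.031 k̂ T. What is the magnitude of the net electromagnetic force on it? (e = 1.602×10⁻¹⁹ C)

|F| ≈ 1.78×10⁻¹³ N

v×B = (2.64×10⁵, -2.39×10⁵, -4.25×10⁵) N/C.
E + v×B = (2.64×10⁵, -2.40×10⁵, -4.26×10⁵) N/C.
F = q(E + v×B) = (3.204×10⁻¹⁹ C)·(2.64×10⁵, -2.40×10⁵, -4.26×10⁵) = (8.44×10⁻¹⁴, -7.68×10⁻¹⁴, -1.36×10⁻¹³) N.
|F| = 1.78×10⁻¹³ N.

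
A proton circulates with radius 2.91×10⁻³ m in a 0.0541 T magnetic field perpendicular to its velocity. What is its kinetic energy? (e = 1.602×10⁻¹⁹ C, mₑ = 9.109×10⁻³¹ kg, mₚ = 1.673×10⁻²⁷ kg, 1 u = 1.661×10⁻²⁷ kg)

KE ≈ 1.19 eV

v = |q|Br/m, then KE = ½mv² = (qBr)²/(2m).
v = (1.602×10⁻¹⁹)(0.0541)(2.91×10⁻³)/1.673×10⁻²⁷ ≈ 1.507×10⁴ m/s.
KE = ½(1.673×10⁻²⁷)(1.507×10⁴)² ≈ 1.90×10⁻¹⁹ J = 1.19 eV.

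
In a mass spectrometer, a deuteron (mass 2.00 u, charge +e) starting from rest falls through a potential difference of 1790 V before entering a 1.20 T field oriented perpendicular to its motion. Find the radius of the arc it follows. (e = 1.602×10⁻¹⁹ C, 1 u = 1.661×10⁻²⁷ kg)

Acceleration: |q|V = ½mv² ⇒ v = √(2|q|V/m) = √(2·1.602×10⁻¹⁹·1790/3.322×10⁻²⁷) ≈ 4.155×10⁵ m/s.
In the field: r = mv/(|q|B) = (3.322×10⁻²⁷)(4.155×10⁵)/((1.602×10⁻¹⁹)(1.20)) ≈ 7.18×10⁻³ m.

r ≈ 7.18×10⁻³ m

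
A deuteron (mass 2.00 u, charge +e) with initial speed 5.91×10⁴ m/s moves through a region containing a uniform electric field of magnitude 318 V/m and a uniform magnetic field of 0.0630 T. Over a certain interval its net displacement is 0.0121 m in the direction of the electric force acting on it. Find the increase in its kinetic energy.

The magnetic force is always ⟂ v and does no work; only the electric force changes KE.
ΔKE = F_E · d = |q|E d = (1.602×10⁻¹⁹)(318)(0.0121) ≈ 6.16×10⁻¹⁹ J.

ΔKE ≈ 6.16×10⁻¹⁹ J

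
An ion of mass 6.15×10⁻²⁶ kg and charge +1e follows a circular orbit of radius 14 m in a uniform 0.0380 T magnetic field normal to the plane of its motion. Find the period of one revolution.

T ≈ 6.35×10⁻⁵ s

The cyclotron period depends only on m, q, B: T = 2πm/(|q|B).
T = 2π(6.15×10⁻²⁶)/((1.602×10⁻¹⁹)(0.0380)) ≈ 6.35×10⁻⁵ s.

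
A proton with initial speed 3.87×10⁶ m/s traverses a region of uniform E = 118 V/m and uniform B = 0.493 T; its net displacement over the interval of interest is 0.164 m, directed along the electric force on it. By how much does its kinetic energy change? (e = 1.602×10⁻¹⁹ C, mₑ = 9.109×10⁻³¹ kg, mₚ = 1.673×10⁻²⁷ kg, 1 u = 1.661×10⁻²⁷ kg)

The magnetic force is always ⟂ v and does no work; only the electric force changes KE.
ΔKE = F_E · d = |q|E d = (1.602×10⁻¹⁹)(118)(0.164) ≈ 3.10×10⁻¹⁸ J.

ΔKE ≈ 3.10×10⁻¹⁸ J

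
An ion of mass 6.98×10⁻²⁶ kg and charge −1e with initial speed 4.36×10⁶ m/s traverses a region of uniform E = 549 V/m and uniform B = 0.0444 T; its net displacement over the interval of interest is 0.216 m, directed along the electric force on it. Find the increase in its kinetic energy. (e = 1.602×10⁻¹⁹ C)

ΔKE ≈ 1.90×10⁻¹⁷ J

The magnetic force is always ⟂ v and does no work; only the electric force changes KE.
ΔKE = F_E · d = |q|E d = (1.602×10⁻¹⁹)(549)(0.216) ≈ 1.90×10⁻¹⁷ J.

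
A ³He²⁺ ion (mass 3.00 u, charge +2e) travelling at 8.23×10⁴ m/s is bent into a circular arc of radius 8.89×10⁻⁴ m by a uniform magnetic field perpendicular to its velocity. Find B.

From |q|vB = mv²/r, B = mv/(|q|r).
B = (4.983×10⁻²⁷)(8.23×10⁴)/((3.204×10⁻¹⁹)(8.89×10⁻⁴)) ≈ 1.44 T.

B ≈ 1.44 T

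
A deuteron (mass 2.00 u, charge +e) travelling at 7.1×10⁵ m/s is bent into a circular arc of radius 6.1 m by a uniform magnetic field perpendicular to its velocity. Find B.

From |q|vB = mv²/r, B = mv/(|q|r).
B = (3.322×10⁻²⁷)(7.1×10⁵)/((1.602×10⁻¹⁹)(6.1)) ≈ 2.4×10⁻³ T.

B ≈ 2.4×10⁻³ T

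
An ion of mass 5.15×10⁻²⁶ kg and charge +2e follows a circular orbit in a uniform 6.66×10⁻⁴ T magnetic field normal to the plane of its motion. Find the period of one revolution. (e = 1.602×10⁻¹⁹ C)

T ≈ 1.52×10⁻³ s

The cyclotron period depends only on m, q, B: T = 2πm/(|q|B).
T = 2π(5.15×10⁻²⁶)/((3.204×10⁻¹⁹)(6.66×10⁻⁴)) ≈ 1.52×10⁻³ s.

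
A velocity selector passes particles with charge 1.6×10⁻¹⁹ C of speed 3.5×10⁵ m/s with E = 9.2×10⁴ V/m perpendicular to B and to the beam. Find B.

B = 0.26 T

Balance of forces in the selector: qE = qvB ⇒ B = E/v.
B = 9.2×10⁴/3.5×10⁵ = 0.26 T.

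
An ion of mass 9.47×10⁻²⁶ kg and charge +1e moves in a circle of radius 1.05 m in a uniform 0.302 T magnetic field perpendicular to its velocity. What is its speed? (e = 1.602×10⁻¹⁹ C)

From |q|vB = mv²/r, v = |q|Br/m.
v = (1.602×10⁻¹⁹)(0.302)(1.05)/9.47×10⁻²⁶ ≈ 5.36×10⁵ m/s.

v ≈ 5.36×10⁵ m/s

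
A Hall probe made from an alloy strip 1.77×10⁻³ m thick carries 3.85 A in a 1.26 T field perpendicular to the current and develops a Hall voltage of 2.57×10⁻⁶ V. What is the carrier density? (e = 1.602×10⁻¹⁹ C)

From V_H = IB/(n e t), n = IB/(V_H e t).
n = (3.85)(1.26)/((2.57×10⁻⁶)(1.602×10⁻¹⁹)(1.77×10⁻³)) ≈ 6.66×10²⁷ m⁻³.

n ≈ 6.66×10²⁷ m⁻³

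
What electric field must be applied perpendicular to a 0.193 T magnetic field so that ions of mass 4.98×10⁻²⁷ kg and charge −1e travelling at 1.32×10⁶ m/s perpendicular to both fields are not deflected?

E = 2.55×10⁵ V/m

For straight-line motion qE = qvB, so E = vB.
E = 1.32×10⁶ × 0.193 = 2.55×10⁵ V/m.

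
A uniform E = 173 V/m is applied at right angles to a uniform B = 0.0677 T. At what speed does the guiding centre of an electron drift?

The E×B drift speed is v_d = E/B.
v_d = 173/0.0677 = 2560 m/s.

v_d ≈ 2560 m/s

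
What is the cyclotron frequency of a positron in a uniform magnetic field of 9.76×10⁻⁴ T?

f = |q|B/(2πm).
f = (1.602×10⁻¹⁹)(9.76×10⁻⁴)/(2π·9.109×10⁻³¹) ≈ 2.73×10⁷ Hz.

f ≈ 2.73×10⁷ Hz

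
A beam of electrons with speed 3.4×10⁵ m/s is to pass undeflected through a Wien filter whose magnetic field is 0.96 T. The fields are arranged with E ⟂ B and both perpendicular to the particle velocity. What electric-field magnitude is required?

For straight-line motion qE = qvB, so E = vB.
E = 3.4×10⁵ × 0.96 = 3.3×10⁵ V/m.

E = 3.3×10⁵ V/m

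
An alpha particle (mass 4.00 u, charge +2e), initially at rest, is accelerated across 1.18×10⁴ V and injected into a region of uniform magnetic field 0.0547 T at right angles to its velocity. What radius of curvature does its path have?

Acceleration: |q|V = ½mv² ⇒ v = √(2|q|V/m) = √(2·3.204×10⁻¹⁹·1.18×10⁴/6.644×10⁻²⁷) ≈ 1.067×10⁶ m/s.
In the field: r = mv/(|q|B) = (6.644×10⁻²⁷)(1.067×10⁶)/((3.204×10⁻¹⁹)(0.0547)) ≈ 0.404 m.

r ≈ 0.404 m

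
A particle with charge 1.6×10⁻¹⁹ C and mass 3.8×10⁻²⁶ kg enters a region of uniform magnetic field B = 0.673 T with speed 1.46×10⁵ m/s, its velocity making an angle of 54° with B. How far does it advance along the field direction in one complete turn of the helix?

p ≈ 0.190 m

v∥ = v cosθ = 1.46×10⁵·cos54° ≈ 8.582×10⁴ m/s.
T = 2πm/(|q|B) = 2π(3.8×10⁻²⁶)/((1.6×10⁻¹⁹)(0.673)) ≈ 2.217×10⁻⁶ s.
pitch = v∥ T = (8.582×10⁴)(2.217×10⁻⁶) ≈ 0.190 m.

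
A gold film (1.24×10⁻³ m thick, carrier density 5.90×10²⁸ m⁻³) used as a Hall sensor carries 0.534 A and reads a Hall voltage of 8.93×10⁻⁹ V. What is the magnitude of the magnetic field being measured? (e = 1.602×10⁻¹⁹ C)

B ≈ 0.196 T

From V_H = IB/(n e t), B = V_H n e t / I.
B = (8.93×10⁻⁹)(5.90×10²⁸)(1.602×10⁻¹⁹)(1.24×10⁻³)/0.534 ≈ 0.196 T.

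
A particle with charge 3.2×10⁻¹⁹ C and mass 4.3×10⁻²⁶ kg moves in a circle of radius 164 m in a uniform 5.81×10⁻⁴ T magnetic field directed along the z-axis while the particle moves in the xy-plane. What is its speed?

v ≈ 7.09×10⁵ m/s

From |q|vB = mv²/r, v = |q|Br/m.
v = (3.2×10⁻¹⁹)(5.81×10⁻⁴)(164)/4.3×10⁻²⁶ ≈ 7.09×10⁵ m/s.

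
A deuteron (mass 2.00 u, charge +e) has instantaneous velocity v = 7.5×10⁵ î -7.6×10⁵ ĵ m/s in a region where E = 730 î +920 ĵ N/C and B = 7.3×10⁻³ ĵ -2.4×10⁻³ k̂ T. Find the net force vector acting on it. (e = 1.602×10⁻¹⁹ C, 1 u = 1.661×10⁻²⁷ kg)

v×B = (1820, 1800, 5480) N/C.
E + v×B = (2550, 2720, 5480) N/C.
F = q(E + v×B) = (1.602×10⁻¹⁹ C)·(2550, 2720, 5480) = (4.09×10⁻¹⁶, 4.36×10⁻¹⁶, 8.77×10⁻¹⁶) N.

F ≈ (4.09×10⁻¹⁶, 4.36×10⁻¹⁶, 8.77×10⁻¹⁶) N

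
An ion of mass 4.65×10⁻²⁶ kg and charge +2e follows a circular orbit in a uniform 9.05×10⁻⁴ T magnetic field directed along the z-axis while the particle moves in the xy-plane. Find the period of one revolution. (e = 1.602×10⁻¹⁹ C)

T ≈ 1.01×10⁻³ s

The cyclotron period depends only on m, q, B: T = 2πm/(|q|B).
T = 2π(4.65×10⁻²⁶)/((3.204×10⁻¹⁹)(9.05×10⁻⁴)) ≈ 1.01×10⁻³ s.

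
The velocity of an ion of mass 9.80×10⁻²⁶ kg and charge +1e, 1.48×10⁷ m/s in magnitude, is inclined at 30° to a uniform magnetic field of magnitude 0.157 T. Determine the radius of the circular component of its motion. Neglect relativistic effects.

v⊥ = v sinθ = 1.48×10⁷·sin30° ≈ 7.400×10⁶ m/s.
r = m v⊥/(|q|B) = (9.80×10⁻²⁶)(7.400×10⁶)/((1.602×10⁻¹⁹)(0.157)) ≈ 28.8 m.

r ≈ 28.8 m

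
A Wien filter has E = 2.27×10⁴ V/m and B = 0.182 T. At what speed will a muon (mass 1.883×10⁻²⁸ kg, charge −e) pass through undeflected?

Zero net Lorentz force requires |qE| = |q v×B|, i.e. E = vB.
v = E/B = 2.27×10⁴/0.182 = 1.25×10⁵ m/s.

v = 1.25×10⁵ m/s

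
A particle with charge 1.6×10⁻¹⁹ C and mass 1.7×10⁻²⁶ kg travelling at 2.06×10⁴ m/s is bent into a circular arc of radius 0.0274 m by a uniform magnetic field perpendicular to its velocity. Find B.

B ≈ 0.0799 T

From |q|vB = mv²/r, B = mv/(|q|r).
B = (1.7×10⁻²⁶)(2.06×10⁴)/((1.6×10⁻¹⁹)(0.0274)) ≈ 0.0799 T.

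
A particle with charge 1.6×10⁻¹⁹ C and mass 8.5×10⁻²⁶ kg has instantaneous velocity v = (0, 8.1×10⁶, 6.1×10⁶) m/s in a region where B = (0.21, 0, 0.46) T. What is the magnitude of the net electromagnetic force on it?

|F| ≈ 6.87×10⁻¹³ N

v×B = (3.73×10⁶, 1.28×10⁶, -1.70×10⁶) N/C.
F = q v×B = (1.6×10⁻¹⁹ C)·(3.73×10⁶, 1.28×10⁶, -1.70×10⁶) = (5.96×10⁻¹³, 2.05×10⁻¹³, -2.72×10⁻¹³) N.
|F| = 6.87×10⁻¹³ N.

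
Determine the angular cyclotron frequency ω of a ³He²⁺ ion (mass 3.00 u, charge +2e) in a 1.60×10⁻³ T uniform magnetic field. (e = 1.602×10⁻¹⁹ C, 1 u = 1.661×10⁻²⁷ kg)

ω = |q|B/m.
ω = (3.204×10⁻¹⁹)(1.60×10⁻³)/4.983×10⁻²⁷ ≈ 1.03×10⁵ rad/s.

ω ≈ 1.03×10⁵ rad/s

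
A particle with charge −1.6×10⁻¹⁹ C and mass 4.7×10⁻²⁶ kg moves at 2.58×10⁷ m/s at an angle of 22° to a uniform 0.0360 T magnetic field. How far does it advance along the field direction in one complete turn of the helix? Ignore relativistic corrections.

p ≈ 1230 m

v∥ = v cosθ = 2.58×10⁷·cos22° ≈ 2.392×10⁷ m/s.
T = 2πm/(|q|B) = 2π(4.7×10⁻²⁶)/((1.6×10⁻¹⁹)(0.0360)) ≈ 5.127×10⁻⁵ s.
pitch = v∥ T = (2.392×10⁷)(5.127×10⁻⁵) ≈ 1230 m.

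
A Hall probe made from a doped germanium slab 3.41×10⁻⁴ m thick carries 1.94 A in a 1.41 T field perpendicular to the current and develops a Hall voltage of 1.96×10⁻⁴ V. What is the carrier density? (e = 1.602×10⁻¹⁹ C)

From V_H = IB/(n e t), n = IB/(V_H e t).
n = (1.94)(1.41)/((1.96×10⁻⁴)(1.602×10⁻¹⁹)(3.41×10⁻⁴)) ≈ 2.55×10²⁶ m⁻³.

n ≈ 2.55×10²⁶ m⁻³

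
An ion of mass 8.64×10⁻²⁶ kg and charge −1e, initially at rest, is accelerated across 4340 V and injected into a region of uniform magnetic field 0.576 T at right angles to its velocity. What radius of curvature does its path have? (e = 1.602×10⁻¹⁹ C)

Acceleration: |q|V = ½mv² ⇒ v = √(2|q|V/m) = √(2·1.602×10⁻¹⁹·4340/8.64×10⁻²⁶) ≈ 1.269×10⁵ m/s.
In the field: r = mv/(|q|B) = (8.64×10⁻²⁶)(1.269×10⁵)/((1.602×10⁻¹⁹)(0.576)) ≈ 0.119 m.

r ≈ 0.119 m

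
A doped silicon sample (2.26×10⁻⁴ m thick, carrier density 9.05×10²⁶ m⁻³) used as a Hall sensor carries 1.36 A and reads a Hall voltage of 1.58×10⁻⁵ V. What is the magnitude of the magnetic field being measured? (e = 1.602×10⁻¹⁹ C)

B ≈ 0.381 T

From V_H = IB/(n e t), B = V_H n e t / I.
B = (1.58×10⁻⁵)(9.05×10²⁶)(1.602×10⁻¹⁹)(2.26×10⁻⁴)/1.36 ≈ 0.381 T.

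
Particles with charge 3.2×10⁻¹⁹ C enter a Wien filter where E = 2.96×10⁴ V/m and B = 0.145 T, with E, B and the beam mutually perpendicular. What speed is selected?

Zero net Lorentz force requires |qE| = |q v×B|, i.e. E = vB.
v = E/B = 2.96×10⁴/0.145 = 2.04×10⁵ m/s.

v = 2.04×10⁵ m/s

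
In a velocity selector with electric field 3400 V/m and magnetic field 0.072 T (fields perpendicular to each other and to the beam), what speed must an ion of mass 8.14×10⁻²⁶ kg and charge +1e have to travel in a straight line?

v = 4.7×10⁴ m/s

Zero net Lorentz force requires |qE| = |q v×B|, i.e. E = vB.
v = E/B = 3400/0.072 = 4.7×10⁴ m/s.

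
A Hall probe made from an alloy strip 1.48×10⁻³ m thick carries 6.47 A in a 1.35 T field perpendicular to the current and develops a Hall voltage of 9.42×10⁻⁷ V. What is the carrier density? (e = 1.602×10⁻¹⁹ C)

From V_H = IB/(n e t), n = IB/(V_H e t).
n = (6.47)(1.35)/((9.42×10⁻⁷)(1.602×10⁻¹⁹)(1.48×10⁻³)) ≈ 3.91×10²⁸ m⁻³.

n ≈ 3.91×10²⁸ m⁻³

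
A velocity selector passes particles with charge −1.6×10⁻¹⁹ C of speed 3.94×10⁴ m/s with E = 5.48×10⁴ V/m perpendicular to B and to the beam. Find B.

Balance of forces in the selector: qE = qvB ⇒ B = E/v.
B = 5.48×10⁴/3.94×10⁴ = 1.39 T.

B = 1.39 T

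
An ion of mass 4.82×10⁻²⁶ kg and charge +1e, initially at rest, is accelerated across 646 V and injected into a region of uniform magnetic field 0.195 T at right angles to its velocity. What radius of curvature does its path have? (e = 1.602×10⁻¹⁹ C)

r ≈ 0.101 m

Acceleration: |q|V = ½mv² ⇒ v = √(2|q|V/m) = √(2·1.602×10⁻¹⁹·646/4.82×10⁻²⁶) ≈ 6.553×10⁴ m/s.
In the field: r = mv/(|q|B) = (4.82×10⁻²⁶)(6.553×10⁴)/((1.602×10⁻¹⁹)(0.195)) ≈ 0.101 m.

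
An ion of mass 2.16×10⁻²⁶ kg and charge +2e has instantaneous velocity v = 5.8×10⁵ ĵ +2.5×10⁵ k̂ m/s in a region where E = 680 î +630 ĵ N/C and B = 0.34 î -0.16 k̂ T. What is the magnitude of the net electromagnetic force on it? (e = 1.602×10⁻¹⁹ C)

|F| ≈ 7.49×10⁻¹⁴ N

v×B = (-9.28×10⁴, 8.50×10⁴, -1.97×10⁵) N/C.
E + v×B = (-9.21×10⁴, 8.56×10⁴, -1.97×10⁵) N/C.
F = q(E + v×B) = (3.204×10⁻¹⁹ C)·(-9.21×10⁴, 8.56×10⁴, -1.97×10⁵) = (-2.95×10⁻¹⁴, 2.74×10⁻¹⁴, -6.32×10⁻¹⁴) N.
|F| = 7.49×10⁻¹⁴ N.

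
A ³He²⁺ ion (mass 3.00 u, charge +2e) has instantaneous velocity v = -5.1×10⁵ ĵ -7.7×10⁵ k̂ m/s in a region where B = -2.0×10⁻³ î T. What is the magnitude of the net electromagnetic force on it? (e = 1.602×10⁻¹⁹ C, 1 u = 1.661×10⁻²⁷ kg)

|F| ≈ 5.92×10⁻¹⁶ N

v×B = (0, 1540, -1020) N/C.
F = q v×B = (3.204×10⁻¹⁹ C)·(0, 1540, -1020) = (0, 4.93×10⁻¹⁶, -3.27×10⁻¹⁶) N.
|F| = 5.92×10⁻¹⁶ N.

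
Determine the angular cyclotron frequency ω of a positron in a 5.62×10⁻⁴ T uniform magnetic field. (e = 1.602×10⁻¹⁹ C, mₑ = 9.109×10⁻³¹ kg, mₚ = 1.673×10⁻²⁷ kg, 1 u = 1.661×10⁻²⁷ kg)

ω = |q|B/m.
ω = (1.602×10⁻¹⁹)(5.62×10⁻⁴)/9.109×10⁻³¹ ≈ 9.88×10⁷ rad/s.

ω ≈ 9.88×10⁷ rad/s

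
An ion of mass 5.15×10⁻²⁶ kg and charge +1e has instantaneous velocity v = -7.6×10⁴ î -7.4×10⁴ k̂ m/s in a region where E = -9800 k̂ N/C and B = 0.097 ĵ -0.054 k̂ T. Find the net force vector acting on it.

F ≈ (1.15×10⁻¹⁵, -6.57×10⁻¹⁶, -2.75×10⁻¹⁵) N

v×B = (7180, -4100, -7370) N/C.
E + v×B = (7180, -4100, -1.72×10⁴) N/C.
F = q(E + v×B) = (1.602×10⁻¹⁹ C)·(7180, -4100, -1.72×10⁴) = (1.15×10⁻¹⁵, -6.57×10⁻¹⁶, -2.75×10⁻¹⁵) N.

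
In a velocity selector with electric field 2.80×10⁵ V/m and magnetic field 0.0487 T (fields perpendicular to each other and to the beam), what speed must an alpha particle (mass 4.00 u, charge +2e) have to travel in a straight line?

v = 5.75×10⁶ m/s

Straight-line motion ⇒ electric and magnetic forces cancel, so E = vB.
v = E/B = 2.80×10⁵/0.0487 = 5.75×10⁶ m/s.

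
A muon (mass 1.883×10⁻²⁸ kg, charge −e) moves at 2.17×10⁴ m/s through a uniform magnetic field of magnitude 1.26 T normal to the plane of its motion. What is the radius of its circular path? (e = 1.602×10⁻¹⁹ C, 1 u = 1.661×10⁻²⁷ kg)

r ≈ 2.02×10⁻⁵ m

The magnetic force provides the centripetal force: |q|vB = mv²/r.
r = mv/(|q|B) = (1.883×10⁻²⁸)(2.17×10⁴)/((1.602×10⁻¹⁹)(1.26)) ≈ 2.02×10⁻⁵ m.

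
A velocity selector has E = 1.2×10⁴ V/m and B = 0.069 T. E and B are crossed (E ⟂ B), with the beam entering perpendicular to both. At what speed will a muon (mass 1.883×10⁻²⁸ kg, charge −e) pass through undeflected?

Zero net Lorentz force requires |qE| = |q v×B|, i.e. E = vB.
v = E/B = 1.2×10⁴/0.069 = 1.7×10⁵ m/s.
The result is independent of the particle's charge and mass.

v = 1.7×10⁵ m/s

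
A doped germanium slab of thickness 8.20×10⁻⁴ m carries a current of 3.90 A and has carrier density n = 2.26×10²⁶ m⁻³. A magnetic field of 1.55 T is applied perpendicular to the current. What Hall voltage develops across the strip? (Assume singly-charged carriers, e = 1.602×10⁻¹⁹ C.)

V_H = IB/(n e t).
V_H = (3.90)(1.55)/((2.26×10²⁶)(1.602×10⁻¹⁹)(8.20×10⁻⁴)) ≈ 2.04×10⁻⁴ V.

V_H ≈ 2.04×10⁻⁴ V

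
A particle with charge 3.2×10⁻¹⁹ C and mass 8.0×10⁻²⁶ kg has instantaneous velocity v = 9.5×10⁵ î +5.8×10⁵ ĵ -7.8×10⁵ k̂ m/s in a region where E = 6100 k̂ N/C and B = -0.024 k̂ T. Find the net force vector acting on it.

F ≈ (-4.45×10⁻¹⁵, 7.30×10⁻¹⁵, 1.95×10⁻¹⁵) N

v×B = (-1.39×10⁴, 2.28×10⁴, 0) N/C.
E + v×B = (-1.39×10⁴, 2.28×10⁴, 6100) N/C.
F = q(E + v×B) = (3.2×10⁻¹⁹ C)·(-1.39×10⁴, 2.28×10⁴, 6100) = (-4.45×10⁻¹⁵, 7.30×10⁻¹⁵, 1.95×10⁻¹⁵) N.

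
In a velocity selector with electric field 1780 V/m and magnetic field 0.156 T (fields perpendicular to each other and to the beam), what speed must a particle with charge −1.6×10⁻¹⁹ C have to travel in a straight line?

Zero net Lorentz force requires |qE| = |q v×B|, i.e. E = vB.
v = E/B = 1780/0.156 = 1.14×10⁴ m/s.

v = 1.14×10⁴ m/s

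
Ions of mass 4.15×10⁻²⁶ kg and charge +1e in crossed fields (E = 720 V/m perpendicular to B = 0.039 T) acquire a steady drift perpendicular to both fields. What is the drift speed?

v_d ≈ 1.8×10⁴ m/s

The steady drift has the magnetic force balancing the electric force, so v_d = E/B.
v_d = 720/0.039 = 1.8×10⁴ m/s.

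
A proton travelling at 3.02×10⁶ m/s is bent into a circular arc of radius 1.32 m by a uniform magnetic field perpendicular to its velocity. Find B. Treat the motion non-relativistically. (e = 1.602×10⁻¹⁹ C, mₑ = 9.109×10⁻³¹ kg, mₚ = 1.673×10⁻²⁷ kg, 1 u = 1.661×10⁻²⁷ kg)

B ≈ 0.0239 T

From |q|vB = mv²/r, B = mv/(|q|r).
B = (1.673×10⁻²⁷)(3.02×10⁶)/((1.602×10⁻¹⁹)(1.32)) ≈ 0.0239 T.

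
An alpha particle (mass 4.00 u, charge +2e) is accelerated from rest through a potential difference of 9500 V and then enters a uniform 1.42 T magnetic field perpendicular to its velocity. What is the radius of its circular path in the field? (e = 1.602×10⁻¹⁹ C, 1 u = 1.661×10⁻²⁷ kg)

Acceleration: |q|V = ½mv² ⇒ v = √(2|q|V/m) = √(2·3.204×10⁻¹⁹·9500/6.644×10⁻²⁷) ≈ 9.572×10⁵ m/s.
In the field: r = mv/(|q|B) = (6.644×10⁻²⁷)(9.572×10⁵)/((3.204×10⁻¹⁹)(1.42)) ≈ 0.0140 m.

r ≈ 0.0140 m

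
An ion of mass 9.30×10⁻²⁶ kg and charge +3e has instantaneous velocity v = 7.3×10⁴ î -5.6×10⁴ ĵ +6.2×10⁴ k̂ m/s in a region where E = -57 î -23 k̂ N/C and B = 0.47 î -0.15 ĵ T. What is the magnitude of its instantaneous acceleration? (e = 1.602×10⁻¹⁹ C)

v×B = (9300, 2.91×10⁴, 1.54×10⁴) N/C.
E + v×B = (9240, 2.91×10⁴, 1.53×10⁴) N/C.
F = q(E + v×B) = (4.806×10⁻¹⁹ C)·(9240, 2.91×10⁴, 1.53×10⁴) = (4.44×10⁻¹⁵, 1.40×10⁻¹⁴, 7.38×10⁻¹⁵) N.
|a| = |F|/m = 1.644×10⁻¹⁴/9.30×10⁻²⁶ ≈ 1.77×10¹¹ m/s².

|a| ≈ 1.77×10¹¹ m/s²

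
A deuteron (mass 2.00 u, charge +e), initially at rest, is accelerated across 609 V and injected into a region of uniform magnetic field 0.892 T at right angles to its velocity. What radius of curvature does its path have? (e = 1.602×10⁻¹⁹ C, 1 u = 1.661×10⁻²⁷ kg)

r ≈ 5.63×10⁻³ m

Acceleration: |q|V = ½mv² ⇒ v = √(2|q|V/m) = √(2·1.602×10⁻¹⁹·609/3.322×10⁻²⁷) ≈ 2.424×10⁵ m/s.
In the field: r = mv/(|q|B) = (3.322×10⁻²⁷)(2.424×10⁵)/((1.602×10⁻¹⁹)(0.892)) ≈ 5.63×10⁻³ m.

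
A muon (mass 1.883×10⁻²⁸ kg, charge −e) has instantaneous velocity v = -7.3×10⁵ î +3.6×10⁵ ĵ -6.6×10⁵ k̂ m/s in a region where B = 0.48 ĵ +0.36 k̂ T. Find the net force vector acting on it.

F ≈ (-7.15×10⁻¹⁴, -4.21×10⁻¹⁴, 5.61×10⁻¹⁴) N

v×B = (4.46×10⁵, 2.63×10⁵, -3.50×10⁵) N/C.
F = q v×B = (−1.602×10⁻¹⁹ C)·(4.46×10⁵, 2.63×10⁵, -3.50×10⁵) = (-7.15×10⁻¹⁴, -4.21×10⁻¹⁴, 5.61×10⁻¹⁴) N.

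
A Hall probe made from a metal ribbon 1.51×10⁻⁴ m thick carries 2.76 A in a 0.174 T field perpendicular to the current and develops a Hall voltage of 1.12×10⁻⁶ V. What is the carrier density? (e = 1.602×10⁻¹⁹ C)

n ≈ 1.77×10²⁸ m⁻³

From V_H = IB/(n e t), n = IB/(V_H e t).
n = (2.76)(0.174)/((1.12×10⁻⁶)(1.602×10⁻¹⁹)(1.51×10⁻⁴)) ≈ 1.77×10²⁸ m⁻³.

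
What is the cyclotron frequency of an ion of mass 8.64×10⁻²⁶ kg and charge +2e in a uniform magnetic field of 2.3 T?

f ≈ 1.4×10⁶ Hz

f = |q|B/(2πm).
f = (3.204×10⁻¹⁹)(2.3)/(2π·8.64×10⁻²⁶) ≈ 1.4×10⁶ Hz.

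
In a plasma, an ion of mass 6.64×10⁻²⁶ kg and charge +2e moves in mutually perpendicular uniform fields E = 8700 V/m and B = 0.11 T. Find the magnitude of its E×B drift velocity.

v_d ≈ 7.9×10⁴ m/s

In crossed fields the guiding centre drifts at v_d = |E×B|/B² = E/B, independent of charge and mass.
v_d = 8700/0.11 = 7.9×10⁴ m/s.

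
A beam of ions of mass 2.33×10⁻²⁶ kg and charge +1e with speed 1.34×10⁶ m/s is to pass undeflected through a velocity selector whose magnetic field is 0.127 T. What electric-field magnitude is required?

For straight-line motion qE = qvB, so E = vB.
E = 1.34×10⁶ × 0.127 = 1.70×10⁵ V/m.

E = 1.70×10⁵ V/m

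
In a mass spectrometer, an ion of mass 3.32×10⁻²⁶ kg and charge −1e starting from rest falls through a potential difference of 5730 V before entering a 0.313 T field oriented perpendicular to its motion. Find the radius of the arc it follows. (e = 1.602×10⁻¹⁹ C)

Acceleration: |q|V = ½mv² ⇒ v = √(2|q|V/m) = √(2·1.602×10⁻¹⁹·5730/3.32×10⁻²⁶) ≈ 2.352×10⁵ m/s.
In the field: r = mv/(|q|B) = (3.32×10⁻²⁶)(2.352×10⁵)/((1.602×10⁻¹⁹)(0.313)) ≈ 0.156 m.

r ≈ 0.156 m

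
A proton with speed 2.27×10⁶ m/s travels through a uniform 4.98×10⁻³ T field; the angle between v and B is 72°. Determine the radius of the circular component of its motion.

r ≈ 4.53 m

v⊥ = v sinθ = 2.27×10⁶·sin72° ≈ 2.159×10⁶ m/s.
r = m v⊥/(|q|B) = (1.673×10⁻²⁷)(2.159×10⁶)/((1.602×10⁻¹⁹)(4.98×10⁻³)) ≈ 4.53 m.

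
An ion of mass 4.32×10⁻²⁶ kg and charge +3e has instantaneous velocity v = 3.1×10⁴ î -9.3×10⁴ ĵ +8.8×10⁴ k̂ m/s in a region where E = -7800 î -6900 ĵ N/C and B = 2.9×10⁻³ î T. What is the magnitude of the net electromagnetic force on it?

v×B = (0, 255, 270) N/C.
E + v×B = (-7800, -6640, 270) N/C.
F = q(E + v×B) = (4.806×10⁻¹⁹ C)·(-7800, -6640, 270) = (-3.75×10⁻¹⁵, -3.19×10⁻¹⁵, 1.30×10⁻¹⁶) N.
|F| = 4.93×10⁻¹⁵ N.

|F| ≈ 4.93×10⁻¹⁵ N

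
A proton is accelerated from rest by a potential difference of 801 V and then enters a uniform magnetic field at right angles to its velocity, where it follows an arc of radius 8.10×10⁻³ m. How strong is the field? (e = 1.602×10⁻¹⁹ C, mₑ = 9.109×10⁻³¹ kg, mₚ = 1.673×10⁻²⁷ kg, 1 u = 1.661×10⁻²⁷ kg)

v = √(2|q|V/m) = √(2·1.602×10⁻¹⁹·801/1.673×10⁻²⁷) ≈ 3.917×10⁵ m/s.
B = mv/(|q|r) = (1.673×10⁻²⁷)(3.917×10⁵)/((1.602×10⁻¹⁹)(8.10×10⁻³)) ≈ 0.505 T.

B ≈ 0.505 T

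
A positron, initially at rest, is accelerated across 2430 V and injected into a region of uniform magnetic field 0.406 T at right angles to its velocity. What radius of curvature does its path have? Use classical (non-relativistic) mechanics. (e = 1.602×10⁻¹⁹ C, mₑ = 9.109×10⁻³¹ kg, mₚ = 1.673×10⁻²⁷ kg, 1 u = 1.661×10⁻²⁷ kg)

Acceleration: |q|V = ½mv² ⇒ v = √(2|q|V/m) = √(2·1.602×10⁻¹⁹·2430/9.109×10⁻³¹) ≈ 2.924×10⁷ m/s.
In the field: r = mv/(|q|B) = (9.109×10⁻³¹)(2.924×10⁷)/((1.602×10⁻¹⁹)(0.406)) ≈ 4.09×10⁻⁴ m.

r ≈ 4.09×10⁻⁴ m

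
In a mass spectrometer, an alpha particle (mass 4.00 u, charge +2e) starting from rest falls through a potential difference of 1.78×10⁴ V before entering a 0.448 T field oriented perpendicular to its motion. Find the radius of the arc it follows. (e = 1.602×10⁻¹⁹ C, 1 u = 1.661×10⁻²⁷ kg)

r ≈ 0.0606 m

Acceleration: |q|V = ½mv² ⇒ v = √(2|q|V/m) = √(2·3.204×10⁻¹⁹·1.78×10⁴/6.644×10⁻²⁷) ≈ 1.310×10⁶ m/s.
In the field: r = mv/(|q|B) = (6.644×10⁻²⁷)(1.310×10⁶)/((3.204×10⁻¹⁹)(0.448)) ≈ 0.0606 m.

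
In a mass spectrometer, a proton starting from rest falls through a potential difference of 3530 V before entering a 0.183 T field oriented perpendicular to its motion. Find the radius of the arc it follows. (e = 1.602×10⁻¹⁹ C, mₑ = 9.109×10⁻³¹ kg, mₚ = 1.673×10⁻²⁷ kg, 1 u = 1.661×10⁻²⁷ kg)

r ≈ 0.0469 m

Acceleration: |q|V = ½mv² ⇒ v = √(2|q|V/m) = √(2·1.602×10⁻¹⁹·3530/1.673×10⁻²⁷) ≈ 8.222×10⁵ m/s.
In the field: r = mv/(|q|B) = (1.673×10⁻²⁷)(8.222×10⁵)/((1.602×10⁻¹⁹)(0.183)) ≈ 0.0469 m.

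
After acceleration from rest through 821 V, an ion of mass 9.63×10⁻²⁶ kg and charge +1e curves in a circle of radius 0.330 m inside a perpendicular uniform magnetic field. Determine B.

v = √(2|q|V/m) = √(2·1.602×10⁻¹⁹·821/9.63×10⁻²⁶) ≈ 5.226×10⁴ m/s.
B = mv/(|q|r) = (9.63×10⁻²⁶)(5.226×10⁴)/((1.602×10⁻¹⁹)(0.330)) ≈ 0.0952 T.

B ≈ 0.0952 T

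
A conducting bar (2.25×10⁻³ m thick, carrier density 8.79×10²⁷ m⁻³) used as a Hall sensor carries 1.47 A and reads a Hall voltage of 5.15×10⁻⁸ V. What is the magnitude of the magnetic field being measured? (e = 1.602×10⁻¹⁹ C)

From V_H = IB/(n e t), B = V_H n e t / I.
B = (5.15×10⁻⁸)(8.79×10²⁷)(1.602×10⁻¹⁹)(2.25×10⁻³)/1.47 ≈ 0.111 T.

B ≈ 0.111 T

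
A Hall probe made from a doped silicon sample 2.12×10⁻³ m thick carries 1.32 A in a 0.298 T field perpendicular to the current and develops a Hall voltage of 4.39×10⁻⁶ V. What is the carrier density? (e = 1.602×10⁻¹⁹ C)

From V_H = IB/(n e t), n = IB/(V_H e t).
n = (1.32)(0.298)/((4.39×10⁻⁶)(1.602×10⁻¹⁹)(2.12×10⁻³)) ≈ 2.64×10²⁶ m⁻³.

n ≈ 2.64×10²⁶ m⁻³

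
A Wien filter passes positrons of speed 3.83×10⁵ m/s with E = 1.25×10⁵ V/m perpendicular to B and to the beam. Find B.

B = 0.326 T

Balance of forces in the selector: qE = qvB ⇒ B = E/v.
B = 1.25×10⁵/3.83×10⁵ = 0.326 T.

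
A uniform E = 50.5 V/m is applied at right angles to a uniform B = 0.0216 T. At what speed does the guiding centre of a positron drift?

In crossed fields the guiding centre drifts at v_d = |E×B|/B² = E/B, independent of charge and mass.
v_d = 50.5/0.0216 = 2340 m/s.

v_d ≈ 2340 m/s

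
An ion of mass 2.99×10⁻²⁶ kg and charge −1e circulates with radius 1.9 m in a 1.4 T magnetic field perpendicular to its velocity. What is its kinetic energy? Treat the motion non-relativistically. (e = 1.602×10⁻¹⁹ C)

v = |q|Br/m, then KE = ½mv² = (qBr)²/(2m).
v = (1.602×10⁻¹⁹)(1.4)(1.9)/2.99×10⁻²⁶ ≈ 1.425×10⁷ m/s.
KE = ½(2.99×10⁻²⁶)(1.425×10⁷)² ≈ 3.0×10⁻¹² J.

KE ≈ 3.0×10⁻¹² J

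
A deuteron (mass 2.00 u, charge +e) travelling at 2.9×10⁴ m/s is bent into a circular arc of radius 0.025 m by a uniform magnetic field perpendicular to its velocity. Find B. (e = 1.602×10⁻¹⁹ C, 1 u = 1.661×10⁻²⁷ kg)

B ≈ 0.024 T

From |q|vB = mv²/r, B = mv/(|q|r).
B = (3.322×10⁻²⁷)(2.9×10⁴)/((1.602×10⁻¹⁹)(0.025)) ≈ 0.024 T.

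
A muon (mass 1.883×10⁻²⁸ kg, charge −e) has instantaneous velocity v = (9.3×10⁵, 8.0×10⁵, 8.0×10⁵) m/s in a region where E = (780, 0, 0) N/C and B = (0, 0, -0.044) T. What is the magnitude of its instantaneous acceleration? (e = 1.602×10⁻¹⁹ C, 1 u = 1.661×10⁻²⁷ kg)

|a| ≈ 4.55×10¹³ m/s²

v×B = (-3.52×10⁴, 4.09×10⁴, 0) N/C.
E + v×B = (-3.44×10⁴, 4.09×10⁴, 0) N/C.
F = q(E + v×B) = (−1.602×10⁻¹⁹ C)·(-3.44×10⁴, 4.09×10⁴, 0) = (5.51×10⁻¹⁵, -6.56×10⁻¹⁵, 0) N.
|a| = |F|/m = 8.566×10⁻¹⁵/1.883×10⁻²⁸ ≈ 4.55×10¹³ m/s².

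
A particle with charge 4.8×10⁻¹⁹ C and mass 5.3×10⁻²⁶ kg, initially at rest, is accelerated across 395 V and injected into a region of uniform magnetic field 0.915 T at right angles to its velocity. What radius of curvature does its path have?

Acceleration: |q|V = ½mv² ⇒ v = √(2|q|V/m) = √(2·4.8×10⁻¹⁹·395/5.3×10⁻²⁶) ≈ 8.459×10⁴ m/s.
In the field: r = mv/(|q|B) = (5.3×10⁻²⁶)(8.459×10⁴)/((4.8×10⁻¹⁹)(0.915)) ≈ 0.0102 m.

r ≈ 0.0102 m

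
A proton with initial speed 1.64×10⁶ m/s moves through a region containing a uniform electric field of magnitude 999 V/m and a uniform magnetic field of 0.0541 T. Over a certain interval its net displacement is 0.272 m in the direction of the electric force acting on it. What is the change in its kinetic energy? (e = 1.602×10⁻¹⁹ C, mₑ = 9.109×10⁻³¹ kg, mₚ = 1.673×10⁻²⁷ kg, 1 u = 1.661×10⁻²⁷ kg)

ΔKE ≈ 4.35×10⁻¹⁷ J

The magnetic force is always ⟂ v and does no work; only the electric force changes KE.
ΔKE = F_E · d = |q|E d = (1.602×10⁻¹⁹)(999)(0.272) ≈ 4.35×10⁻¹⁷ J.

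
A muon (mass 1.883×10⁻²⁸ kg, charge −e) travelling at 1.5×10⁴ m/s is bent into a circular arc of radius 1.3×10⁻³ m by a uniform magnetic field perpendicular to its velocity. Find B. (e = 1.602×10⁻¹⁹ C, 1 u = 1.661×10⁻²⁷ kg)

From |q|vB = mv²/r, B = mv/(|q|r).
B = (1.883×10⁻²⁸)(1.5×10⁴)/((1.602×10⁻¹⁹)(1.3×10⁻³)) ≈ 0.014 T.

B ≈ 0.014 T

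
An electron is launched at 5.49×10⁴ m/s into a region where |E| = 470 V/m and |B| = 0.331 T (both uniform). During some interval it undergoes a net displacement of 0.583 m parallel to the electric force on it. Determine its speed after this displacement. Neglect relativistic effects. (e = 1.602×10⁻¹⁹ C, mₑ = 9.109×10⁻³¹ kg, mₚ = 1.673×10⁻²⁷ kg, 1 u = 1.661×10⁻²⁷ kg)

B does no work; ΔKE = |q|E d.
½mv_f² = ½mv₀² + |q|Ed = ½(9.109×10⁻³¹)(5.49×10⁴)² + (1.602×10⁻¹⁹)(470)(0.583) ≈ 1.373×10⁻²¹ J + 4.390×10⁻¹⁷ J ≈ 4.390×10⁻¹⁷ J.
v_f = √(2·4.390×10⁻¹⁷/9.109×10⁻³¹) ≈ 9.82×10⁶ m/s.

v_f ≈ 9.82×10⁶ m/s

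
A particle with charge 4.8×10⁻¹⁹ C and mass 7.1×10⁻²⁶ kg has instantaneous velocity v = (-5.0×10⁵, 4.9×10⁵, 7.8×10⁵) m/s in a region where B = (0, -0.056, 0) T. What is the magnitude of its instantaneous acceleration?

|a| ≈ 3.51×10¹¹ m/s²

v×B = (4.37×10⁴, 0, 2.80×10⁴) N/C.
F = q v×B = (4.8×10⁻¹⁹ C)·(4.37×10⁴, 0, 2.80×10⁴) = (2.10×10⁻¹⁴, 0, 1.34×10⁻¹⁴) N.
|a| = |F|/m = 2.490×10⁻¹⁴/7.1×10⁻²⁶ ≈ 3.51×10¹¹ m/s².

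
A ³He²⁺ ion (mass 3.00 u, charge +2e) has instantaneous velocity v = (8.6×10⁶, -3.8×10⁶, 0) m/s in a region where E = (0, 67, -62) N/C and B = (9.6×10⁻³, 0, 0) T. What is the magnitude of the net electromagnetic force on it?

|F| ≈ 1.17×10⁻¹⁴ N

v×B = (0, 0, 3.65×10⁴) N/C.
E + v×B = (0, 67.0, 3.64×10⁴) N/C.
F = q(E + v×B) = (3.204×10⁻¹⁹ C)·(0, 67.0, 3.64×10⁴) = (0, 2.15×10⁻¹⁷, 1.17×10⁻¹⁴) N.
|F| = 1.17×10⁻¹⁴ N.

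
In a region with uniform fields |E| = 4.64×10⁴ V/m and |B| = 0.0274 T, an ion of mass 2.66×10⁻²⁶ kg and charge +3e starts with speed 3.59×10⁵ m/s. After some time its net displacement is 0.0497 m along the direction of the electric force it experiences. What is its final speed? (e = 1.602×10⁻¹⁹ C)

B does no work; ΔKE = |q|E d.
½mv_f² = ½mv₀² + |q|Ed = ½(2.66×10⁻²⁶)(3.59×10⁵)² + (4.806×10⁻¹⁹)(4.64×10⁴)(0.0497) ≈ 1.714×10⁻¹⁵ J + 1.108×10⁻¹⁵ J ≈ 2.822×10⁻¹⁵ J.
v_f = √(2·2.822×10⁻¹⁵/2.66×10⁻²⁶) ≈ 4.61×10⁵ m/s.

v_f ≈ 4.61×10⁵ m/s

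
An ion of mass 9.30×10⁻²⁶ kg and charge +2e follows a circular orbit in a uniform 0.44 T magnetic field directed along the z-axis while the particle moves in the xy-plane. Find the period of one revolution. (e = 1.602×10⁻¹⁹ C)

The cyclotron period depends only on m, q, B: T = 2πm/(|q|B).
T = 2π(9.30×10⁻²⁶)/((3.204×10⁻¹⁹)(0.44)) ≈ 4.1×10⁻⁶ s.

T ≈ 4.1×10⁻⁶ s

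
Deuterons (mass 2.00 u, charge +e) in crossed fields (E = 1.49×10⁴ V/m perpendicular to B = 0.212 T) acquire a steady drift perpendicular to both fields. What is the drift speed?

v_d ≈ 7.03×10⁴ m/s

In crossed fields the guiding centre drifts at v_d = |E×B|/B² = E/B, independent of charge and mass.
v_d = 1.49×10⁴/0.212 = 7.03×10⁴ m/s.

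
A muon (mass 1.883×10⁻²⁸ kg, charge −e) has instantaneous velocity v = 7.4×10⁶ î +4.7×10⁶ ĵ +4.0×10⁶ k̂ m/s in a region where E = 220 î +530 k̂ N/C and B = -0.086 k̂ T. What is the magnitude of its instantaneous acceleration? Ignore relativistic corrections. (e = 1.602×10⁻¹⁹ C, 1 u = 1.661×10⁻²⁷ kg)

v×B = (-4.04×10⁵, 6.36×10⁵, 0) N/C.
E + v×B = (-4.04×10⁵, 6.36×10⁵, 530) N/C.
F = q(E + v×B) = (−1.602×10⁻¹⁹ C)·(-4.04×10⁵, 6.36×10⁵, 530) = (6.47×10⁻¹⁴, -1.02×10⁻¹³, -8.49×10⁻¹⁷) N.
|a| = |F|/m = 1.208×10⁻¹³/1.883×10⁻²⁸ ≈ 6.41×10¹⁴ m/s².

|a| ≈ 6.41×10¹⁴ m/s²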